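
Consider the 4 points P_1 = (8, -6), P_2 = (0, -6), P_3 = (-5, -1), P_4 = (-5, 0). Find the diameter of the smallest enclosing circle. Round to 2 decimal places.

14.32

The farthest pair is P_1–P_4 with squared distance 205. The circle on this segment as diameter has centre (1.5, -3) and r² = 205/4 = 51.25.
Check P_2: distance² to centre = 11.25 ≤ 51.25, so it lies inside.
All remaining points lie in this disk, and no smaller disk contains both endpoints, so this is the minimum enclosing circle.
Diameter = 2r = 2√(51.25) ≈ 14.32.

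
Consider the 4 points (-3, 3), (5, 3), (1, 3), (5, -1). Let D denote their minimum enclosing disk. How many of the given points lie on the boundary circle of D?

3

The minimum enclosing circle of a finite set is fixed by two of the points (as a diameter) or three (as a circumcircle).
The farthest pair is (-3, 3)–(5, -1) with squared distance 80. The circle on this segment as diameter has centre (1, 1) and r² = 80/4 = 20.
Check (5, 3): distance² to centre = 20 ≤ 20, so it lies inside.
All remaining points lie in this disk, and no smaller disk contains both endpoints, so this is the minimum enclosing circle.
The points at distance exactly r from the centre are (-3, 3), (5, 3), (5, -1) — 3 points.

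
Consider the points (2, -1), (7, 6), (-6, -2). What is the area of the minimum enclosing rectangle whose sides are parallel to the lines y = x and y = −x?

In coordinates u = x + y, v = x − y the rectangle is axis-aligned; the map (x,y)→(u,v) scales areas by 2.
u-values: 1, 13, -8; range = 13 − (-8) = 21.
v-values: 3, 1, -4; range = 3 − (-4) = 7.
Area = (21 × 7) / 2 = 73.5.

73.5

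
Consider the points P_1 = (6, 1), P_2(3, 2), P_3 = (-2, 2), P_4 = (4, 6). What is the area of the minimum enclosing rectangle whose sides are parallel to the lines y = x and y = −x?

In coordinates u = x + y, v = x − y the rectangle is axis-aligned; the map (x,y)→(u,v) scales areas by 2.
u-values: 7, 5, 0, 10; range = 10 − 0 = 10.
v-values: 5, 1, -4, -2; range = 5 − (-4) = 9.
Area = (10 × 9) / 2 = 45.

45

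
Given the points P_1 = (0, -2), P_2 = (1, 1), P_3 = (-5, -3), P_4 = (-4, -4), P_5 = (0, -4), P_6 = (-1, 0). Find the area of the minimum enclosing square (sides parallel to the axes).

36

The bounding box has width 6 and height 5.
An axis-aligned square enclosing the set must have side ≥ max(width, height).
So the minimum side is max(6, 5) = 6.
Area = 6² = 36.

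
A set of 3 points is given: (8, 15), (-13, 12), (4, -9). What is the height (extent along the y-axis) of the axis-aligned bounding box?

24

max y = 15, min y = -9, so height = 24.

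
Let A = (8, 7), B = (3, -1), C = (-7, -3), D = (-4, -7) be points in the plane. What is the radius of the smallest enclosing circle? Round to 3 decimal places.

9.234

By Welzl's lemma the MEC is supported by two points (diametrically opposite) or three points (on a circumcircle).
The minimum enclosing circle is determined by three boundary points: A, C, D.
Their circumcentre is (29/18, 1/3) with r² = 27625/324.
The farthest remaining point B is at distance² 1201/324 ≤ 27625/324.
r = √(27625/324) ≈ 9.234.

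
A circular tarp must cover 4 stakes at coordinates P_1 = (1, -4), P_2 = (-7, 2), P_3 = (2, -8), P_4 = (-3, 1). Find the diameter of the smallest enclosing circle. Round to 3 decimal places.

By Welzl's lemma the MEC is supported by two points (diametrically opposite) or three points (on a circumcircle).
The farthest pair is P_2–P_3 with squared distance 181. The circle on this segment as diameter has centre (-2.5, -3) and r² = 181/4 = 45.25.
Check P_1: distance² to centre = 13.25 ≤ 45.25, so it lies inside.
All remaining points lie in this disk, and no smaller disk contains both endpoints, so this is the minimum enclosing circle.
Diameter = 2r = 2√(45.25) ≈ 13.454.

13.454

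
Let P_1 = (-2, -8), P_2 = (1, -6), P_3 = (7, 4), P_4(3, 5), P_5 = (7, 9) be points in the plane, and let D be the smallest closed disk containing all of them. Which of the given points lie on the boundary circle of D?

P_1, P_5

The minimum enclosing circle of a finite set is fixed by two of the points (as a diameter) or three (as a circumcircle).
The farthest pair is P_1–P_5 with squared distance 370. The circle on this segment as diameter has centre (2.5, 0.5) and r² = 370/4 = 92.5.
Check P_2: distance² to centre = 44.5 ≤ 92.5, so it lies inside.
All remaining points lie in this disk, and no smaller disk contains both endpoints, so this is the minimum enclosing circle.
The points at distance exactly r from the centre are P_1, P_5 — 2 points.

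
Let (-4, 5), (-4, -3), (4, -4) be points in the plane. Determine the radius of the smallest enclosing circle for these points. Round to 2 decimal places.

Call the three points A, B, C in the order given.
Side lengths²: AB² = 64, AC² = 145, BC² = 65.
Since AC² = 145 ≥ 65 + 64 = 129, the angle opposite AC is not acute, so the smallest enclosing circle has AC as diameter.
Centre = midpoint of AC = (0, 0.5), r² = 145/4 = 36.25.
r = √(36.25) ≈ 6.02.

6.02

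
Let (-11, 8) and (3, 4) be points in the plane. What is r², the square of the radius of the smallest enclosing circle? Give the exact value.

The smallest circle enclosing two points has them as diameter endpoints.
Centre = midpoint = (-4, 6); r² = |(-11, 8)−(3, 4)|²/4 = 212/4 = 53.

53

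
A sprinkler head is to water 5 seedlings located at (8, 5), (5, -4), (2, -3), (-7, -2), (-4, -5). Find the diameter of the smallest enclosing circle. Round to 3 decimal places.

The farthest pair is (8, 5)–(-7, -2) with squared distance 274. The circle on this segment as diameter has centre (0.5, 1.5) and r² = 274/4 = 68.5.
Check (5, -4): distance² to centre = 50.5 ≤ 68.5, so it lies inside.
All remaining points lie in this disk, and no smaller disk contains both endpoints, so this is the minimum enclosing circle.
Diameter = 2r = 2√(68.5) ≈ 16.553.

16.553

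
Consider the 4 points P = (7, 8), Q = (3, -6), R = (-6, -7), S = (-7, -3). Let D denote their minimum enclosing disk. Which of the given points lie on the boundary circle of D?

A smallest enclosing disk is always determined by at most three of the input points on its boundary.
The farthest pair is P–R with squared distance 394. The circle on this segment as diameter has centre (0.5, 0.5) and r² = 394/4 = 98.5.
Check Q: distance² to centre = 48.5 ≤ 98.5, so it lies inside.
All remaining points lie in this disk, and no smaller disk contains both endpoints, so this is the minimum enclosing circle.
The points at distance exactly r from the centre are P, R — 2 points.

P, R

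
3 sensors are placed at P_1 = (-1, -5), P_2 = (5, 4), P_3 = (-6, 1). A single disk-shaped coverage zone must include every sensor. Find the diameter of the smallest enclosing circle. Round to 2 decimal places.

11.89

Side lengths²: P_1P_2² = 117, P_1P_3² = 61, P_2P_3² = 130.
Since P_2P_3² = 130 < 117 + 61 = 178, the triangle is acute, so the smallest enclosing circle is the circumcircle.
Circumcentre = (-1/18, 47/54), r² = 51545/1458.
Diameter = 2r = 2√(51545/1458) ≈ 11.89.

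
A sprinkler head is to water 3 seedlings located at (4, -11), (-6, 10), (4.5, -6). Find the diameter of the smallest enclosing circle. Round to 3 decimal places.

Call the three points A, B, C in the order given.
Side lengths²: AB² = 541, AC² = 25.25, BC² = 366.25.
Since AB² = 541 ≥ 366.25 + 25.25 = 391.5, the angle opposite AB is not acute, so the smallest enclosing circle has AB as diameter.
Centre = midpoint of AB = (-1, -0.5), r² = 541/4 = 135.25.
Diameter = 2r = 2√(135.25) ≈ 23.259.

23.259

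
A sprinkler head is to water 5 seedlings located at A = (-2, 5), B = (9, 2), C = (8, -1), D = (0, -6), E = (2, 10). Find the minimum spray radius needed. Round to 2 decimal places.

By Welzl's lemma the MEC is supported by two points (diametrically opposite) or three points (on a circumcircle).
The farthest pair is D–E with squared distance 260. The circle on this segment as diameter has centre (1, 2) and r² = 260/4 = 65.
Check A: distance² to centre = 18 ≤ 65, so it lies inside.
All remaining points lie in this disk, and no smaller disk contains both endpoints, so this is the minimum enclosing circle.
r = √65 ≈ 8.06.

8.06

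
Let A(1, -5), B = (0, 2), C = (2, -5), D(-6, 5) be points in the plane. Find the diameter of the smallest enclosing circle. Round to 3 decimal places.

12.806

A smallest enclosing disk is always determined by at most three of the input points on its boundary.
The farthest pair is C–D with squared distance 164. The circle on this segment as diameter has centre (-2, 0) and r² = 164/4 = 41.
Check A: distance² to centre = 34 ≤ 41, so it lies inside.
All remaining points lie in this disk, and no smaller disk contains both endpoints, so this is the minimum enclosing circle.
Diameter = 2r = 2√41 ≈ 12.806.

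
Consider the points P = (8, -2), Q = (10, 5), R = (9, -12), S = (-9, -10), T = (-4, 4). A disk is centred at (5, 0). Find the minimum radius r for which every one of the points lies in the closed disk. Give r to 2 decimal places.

The required radius is the distance from (5, 0) to the farthest point.
Squared distances: 13, 50, 160, 296, 97.
Maximum is 296, attained at S.
r = √296 ≈ 17.20.

17.20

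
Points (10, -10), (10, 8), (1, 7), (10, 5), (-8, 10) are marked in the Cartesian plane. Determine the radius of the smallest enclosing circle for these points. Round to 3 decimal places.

The farthest pair is (10, -10)–(-8, 10) with squared distance 724. The circle on this segment as diameter has centre (1, 0) and r² = 724/4 = 181.
Check (10, 8): distance² to centre = 145 ≤ 181, so it lies inside.
All remaining points lie in this disk, and no smaller disk contains both endpoints, so this is the minimum enclosing circle.
r = √181 ≈ 13.454.

13.454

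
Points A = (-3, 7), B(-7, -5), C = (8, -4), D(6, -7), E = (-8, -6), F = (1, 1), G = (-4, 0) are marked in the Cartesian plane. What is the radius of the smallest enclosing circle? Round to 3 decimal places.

8.823

The minimum enclosing circle of a finite set is fixed by two of the points (as a diameter) or three (as a circumcircle).
The minimum enclosing circle is determined by three boundary points: A, C, E.
Their circumcentre is (-4/9, -13/9) with r² = 6305/81.
The farthest remaining point D is at distance² 5864/81 ≤ 6305/81.
r = √(6305/81) ≈ 8.823.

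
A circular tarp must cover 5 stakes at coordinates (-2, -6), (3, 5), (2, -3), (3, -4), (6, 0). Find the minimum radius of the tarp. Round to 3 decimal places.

By Welzl's lemma the MEC is supported by two points (diametrically opposite) or three points (on a circumcircle).
The farthest pair is (-2, -6)–(3, 5) with squared distance 146. The circle on this segment as diameter has centre (0.5, -0.5) and r² = 146/4 = 36.5.
Check (2, -3): distance² to centre = 8.5 ≤ 36.5, so it lies inside.
All remaining points lie in this disk, and no smaller disk contains both endpoints, so this is the minimum enclosing circle.
r = √(36.5) ≈ 6.042.

6.042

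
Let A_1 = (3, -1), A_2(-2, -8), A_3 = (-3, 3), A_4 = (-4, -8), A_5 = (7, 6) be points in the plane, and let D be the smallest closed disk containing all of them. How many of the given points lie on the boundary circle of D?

The farthest pair is A_4–A_5 with squared distance 317. The circle on this segment as diameter has centre (1.5, -1) and r² = 317/4 = 79.25.
Check A_1: distance² to centre = 2.25 ≤ 79.25, so it lies inside.
All remaining points lie in this disk, and no smaller disk contains both endpoints, so this is the minimum enclosing circle.
The points at distance exactly r from the centre are A_4, A_5 — 2 points.

2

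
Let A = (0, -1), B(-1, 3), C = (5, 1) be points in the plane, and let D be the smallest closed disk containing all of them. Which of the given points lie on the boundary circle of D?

Side lengths²: AB² = 17, AC² = 29, BC² = 40.
Since BC² = 40 < 29 + 17 = 46, the triangle is acute, so the smallest enclosing circle is the circumcircle.
Circumcentre = (41/22, 35/22), r² = 2465/242.
The points at distance exactly r from the centre are A, B, C — 3 points.

A, B, C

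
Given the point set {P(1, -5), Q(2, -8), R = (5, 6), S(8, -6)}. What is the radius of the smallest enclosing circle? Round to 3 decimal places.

A smallest enclosing disk is always determined by at most three of the input points on its boundary.
The farthest pair is Q–R with squared distance 205. The circle on this segment as diameter has centre (3.5, -1) and r² = 205/4 = 51.25.
Check P: distance² to centre = 22.25 ≤ 51.25, so it lies inside.
All remaining points lie in this disk, and no smaller disk contains both endpoints, so this is the minimum enclosing circle.
r = √(51.25) ≈ 7.159.

7.159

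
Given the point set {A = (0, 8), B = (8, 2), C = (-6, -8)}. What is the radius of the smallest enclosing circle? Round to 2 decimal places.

Side lengths²: AB² = 100, AC² = 292, BC² = 296.
Since BC² = 296 < 292 + 100 = 392, the triangle is acute, so the smallest enclosing circle is the circumcircle.
Circumcentre = (-19/41, -39/41), r² = 135050/1681.
r = √(135050/1681) ≈ 8.96.

8.96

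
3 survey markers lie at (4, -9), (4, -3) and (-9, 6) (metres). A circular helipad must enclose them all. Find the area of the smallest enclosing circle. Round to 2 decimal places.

309.45

Call the three points A, B, C in the order given.
Side lengths²: AB² = 36, AC² = 394, BC² = 250.
Since AC² = 394 ≥ 250 + 36 = 286, the angle opposite AC is not acute, so the smallest enclosing circle has AC as diameter.
Centre = midpoint of AC = (-2.5, -1.5), r² = 394/4 = 98.5.
Area = π·r² = π·98.5 ≈ 309.45.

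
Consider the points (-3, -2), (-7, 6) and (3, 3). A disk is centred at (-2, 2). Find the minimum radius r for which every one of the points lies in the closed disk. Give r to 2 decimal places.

The required radius is the distance from (-2, 2) to the farthest point.
Squared distances: 17, 41, 26.
Maximum is 41, attained at (-7, 6).
r = √41 ≈ 6.40.

6.40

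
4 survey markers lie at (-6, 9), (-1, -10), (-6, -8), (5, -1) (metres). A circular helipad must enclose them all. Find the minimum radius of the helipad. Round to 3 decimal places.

9.823

The farthest pair is (-6, 9)–(-1, -10) with squared distance 386. The circle on this segment as diameter has centre (-3.5, -0.5) and r² = 386/4 = 96.5.
Check (-6, -8): distance² to centre = 62.5 ≤ 96.5, so it lies inside.
All remaining points lie in this disk, and no smaller disk contains both endpoints, so this is the minimum enclosing circle.
r = √(96.5) ≈ 9.823.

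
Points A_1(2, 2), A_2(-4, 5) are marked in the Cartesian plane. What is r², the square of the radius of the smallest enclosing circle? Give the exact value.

11.25

The smallest circle enclosing two points has them as diameter endpoints.
Centre = midpoint = (-1, 3.5); r² = |A_1A_2|²/4 = 45/4 = 11.25.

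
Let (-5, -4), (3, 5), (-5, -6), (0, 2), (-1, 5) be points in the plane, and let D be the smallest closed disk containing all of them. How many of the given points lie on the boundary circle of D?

2

A smallest enclosing disk is always determined by at most three of the input points on its boundary.
The farthest pair is (3, 5)–(-5, -6) with squared distance 185. The circle on this segment as diameter has centre (-1, -0.5) and r² = 185/4 = 46.25.
Check (-5, -4): distance² to centre = 28.25 ≤ 46.25, so it lies inside.
All remaining points lie in this disk, and no smaller disk contains both endpoints, so this is the minimum enclosing circle.
The points at distance exactly r from the centre are (3, 5), (-5, -6) — 2 points.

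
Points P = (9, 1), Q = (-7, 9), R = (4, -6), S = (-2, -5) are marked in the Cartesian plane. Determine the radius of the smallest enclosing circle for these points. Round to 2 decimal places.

9.42

The minimum enclosing circle of a finite set is fixed by two of the points (as a diameter) or three (as a circumcircle).
The minimum enclosing circle is determined by three boundary points: P, Q, R.
Their circumcentre is (-6/19, 45/19) with r² = 32005/361.
The farthest remaining point S is at distance² 20624/361 ≤ 32005/361.
r = √(32005/361) ≈ 9.42.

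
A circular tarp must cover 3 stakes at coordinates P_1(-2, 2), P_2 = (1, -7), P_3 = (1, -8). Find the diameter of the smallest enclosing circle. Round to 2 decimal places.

10.44

Side lengths²: P_1P_2² = 90, P_1P_3² = 109, P_2P_3² = 1.
Since P_1P_3² = 109 ≥ 90 + 1 = 91, the angle opposite P_1P_3 is not acute, so the smallest enclosing circle has P_1P_3 as diameter.
Centre = midpoint of P_1P_3 = (-0.5, -3), r² = 109/4 = 27.25.
Diameter = 2r = 2√(27.25) ≈ 10.44.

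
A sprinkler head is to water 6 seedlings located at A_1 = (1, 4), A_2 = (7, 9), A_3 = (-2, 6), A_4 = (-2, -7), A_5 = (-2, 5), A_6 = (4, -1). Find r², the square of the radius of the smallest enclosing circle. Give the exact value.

A smallest enclosing disk is always determined by at most three of the input points on its boundary.
The farthest pair is A_2–A_4 with squared distance 337. The circle on this segment as diameter has centre (2.5, 1) and r² = 337/4 = 84.25.
Check A_1: distance² to centre = 11.25 ≤ 84.25, so it lies inside.
All remaining points lie in this disk, and no smaller disk contains both endpoints, so this is the minimum enclosing circle.

84.25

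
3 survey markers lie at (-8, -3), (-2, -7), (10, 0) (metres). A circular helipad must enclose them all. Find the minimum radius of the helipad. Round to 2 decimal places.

9.12

Call the three points A, B, C in the order given.
Side lengths²: AB² = 52, AC² = 333, BC² = 193.
Since AC² = 333 ≥ 193 + 52 = 245, the angle opposite AC is not acute, so the smallest enclosing circle has AC as diameter.
Centre = midpoint of AC = (1, -1.5), r² = 333/4 = 83.25.
r = √(83.25) ≈ 9.12.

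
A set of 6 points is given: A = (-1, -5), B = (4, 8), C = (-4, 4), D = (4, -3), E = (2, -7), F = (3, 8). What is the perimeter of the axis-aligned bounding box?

46

Width = max x − min x = 4 − (-4) = 8.
Height = max y − min y = 8 − (-7) = 15.
Perimeter = 2(8 + 15) = 46.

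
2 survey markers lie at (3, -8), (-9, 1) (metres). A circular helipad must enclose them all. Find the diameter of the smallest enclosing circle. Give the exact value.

15

The smallest circle enclosing two points has them as diameter endpoints.
Centre = midpoint = (-3, -3.5); r² = |(3, -8)−(-9, 1)|²/4 = 225/4 = 56.25.
Diameter = 2r = 2√(56.25) = 15.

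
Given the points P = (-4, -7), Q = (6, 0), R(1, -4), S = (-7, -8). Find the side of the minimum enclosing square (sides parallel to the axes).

13

The bounding box has width 13 and height 8.
An axis-aligned square enclosing the set must have side ≥ max(width, height).
So the minimum side is max(13, 8) = 13.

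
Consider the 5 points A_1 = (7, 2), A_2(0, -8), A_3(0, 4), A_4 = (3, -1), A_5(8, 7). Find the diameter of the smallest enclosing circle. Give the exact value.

17

By Welzl's lemma the MEC is supported by two points (diametrically opposite) or three points (on a circumcircle).
The farthest pair is A_2–A_5 with squared distance 289. The circle on this segment as diameter has centre (4, -0.5) and r² = 289/4 = 72.25.
Check A_1: distance² to centre = 15.25 ≤ 72.25, so it lies inside.
All remaining points lie in this disk, and no smaller disk contains both endpoints, so this is the minimum enclosing circle.
Diameter = 2r = 2√(72.25) = 17.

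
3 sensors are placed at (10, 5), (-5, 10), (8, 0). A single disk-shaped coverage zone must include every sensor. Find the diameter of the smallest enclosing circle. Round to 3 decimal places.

Call the three points A, B, C in the order given.
Side lengths²: AB² = 250, AC² = 29, BC² = 269.
Since BC² = 269 < 250 + 29 = 279, the triangle is acute, so the smallest enclosing circle is the circumcircle.
Circumcentre = (61/34, 183/34), r² = 39005/578.
Diameter = 2r = 2√(39005/578) ≈ 16.430.

16.430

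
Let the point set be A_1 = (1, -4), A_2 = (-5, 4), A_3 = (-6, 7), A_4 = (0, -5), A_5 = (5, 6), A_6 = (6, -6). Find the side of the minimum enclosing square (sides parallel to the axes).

The bounding box has width 12 and height 13.
An axis-aligned square enclosing the set must have side ≥ max(width, height).
So the minimum side is max(12, 13) = 13.

13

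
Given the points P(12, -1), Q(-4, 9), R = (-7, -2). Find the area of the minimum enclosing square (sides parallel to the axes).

361

The bounding box has width 19 and height 11.
An axis-aligned square enclosing the set must have side ≥ max(width, height).
So the minimum side is max(19, 11) = 19.
Area = 19² = 361.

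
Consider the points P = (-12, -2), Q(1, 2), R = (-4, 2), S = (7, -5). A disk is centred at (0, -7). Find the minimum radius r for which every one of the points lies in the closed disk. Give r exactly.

The required radius is the distance from (0, -7) to the farthest point.
Squared distances: 169, 82, 97, 53.
Maximum is 169, attained at P.
r = √169 = 13.

13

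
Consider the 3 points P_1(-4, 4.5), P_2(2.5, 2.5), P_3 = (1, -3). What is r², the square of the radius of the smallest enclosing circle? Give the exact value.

Side lengths²: P_1P_2² = 46.25, P_1P_3² = 81.25, P_2P_3² = 32.5.
Since P_1P_3² = 81.25 ≥ 46.25 + 32.5 = 78.75, the angle opposite P_1P_3 is not acute, so the smallest enclosing circle has P_1P_3 as diameter.
Centre = midpoint of P_1P_3 = (-1.5, 0.75), r² = 81.25/4 = 20.3125.

20.3125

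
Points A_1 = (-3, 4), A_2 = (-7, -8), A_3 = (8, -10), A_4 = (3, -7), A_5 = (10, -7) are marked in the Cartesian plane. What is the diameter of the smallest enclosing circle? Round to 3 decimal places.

The minimum enclosing circle is determined by three boundary points: A_1, A_2, A_5.
Their circumcentre is (1.3, -4.1) with r² = 84.1.
The farthest remaining point A_3 is at distance² 79.7 ≤ 84.1.
Diameter = 2r = 2√(84.1) ≈ 18.341.

18.341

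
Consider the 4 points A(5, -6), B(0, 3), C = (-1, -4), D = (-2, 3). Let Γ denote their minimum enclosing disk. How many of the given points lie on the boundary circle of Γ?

By Welzl's lemma the MEC is supported by two points (diametrically opposite) or three points (on a circumcircle).
The farthest pair is A–D with squared distance 130. The circle on this segment as diameter has centre (1.5, -1.5) and r² = 130/4 = 32.5.
Check B: distance² to centre = 22.5 ≤ 32.5, so it lies inside.
All remaining points lie in this disk, and no smaller disk contains both endpoints, so this is the minimum enclosing circle.
The points at distance exactly r from the centre are A, D — 2 points.

2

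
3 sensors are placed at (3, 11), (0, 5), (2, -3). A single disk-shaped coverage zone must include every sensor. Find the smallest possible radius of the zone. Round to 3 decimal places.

7.018

Call the three points A, B, C in the order given.
Side lengths²: AB² = 45, AC² = 197, BC² = 68.
Since AC² = 197 ≥ 68 + 45 = 113, the angle opposite AC is not acute, so the smallest enclosing circle has AC as diameter.
Centre = midpoint of AC = (2.5, 4), r² = 197/4 = 49.25.
r = √(49.25) ≈ 7.018.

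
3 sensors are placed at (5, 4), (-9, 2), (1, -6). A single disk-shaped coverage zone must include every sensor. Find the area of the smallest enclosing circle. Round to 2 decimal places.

Call the three points A, B, C in the order given.
Side lengths²: AB² = 200, AC² = 116, BC² = 164.
Since AB² = 200 < 164 + 116 = 280, the triangle is acute, so the smallest enclosing circle is the circumcircle.
Circumcentre = (-56/33, 29/33), r² = 59450/1089.
Area = π·r² = π·59450/1089 ≈ 171.50.

171.50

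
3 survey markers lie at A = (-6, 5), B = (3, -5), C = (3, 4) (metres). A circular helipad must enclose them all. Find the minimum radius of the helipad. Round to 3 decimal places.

Side lengths²: AB² = 181, AC² = 82, BC² = 81.
Since AB² = 181 ≥ 82 + 81 = 163, the angle opposite AB is not acute, so the smallest enclosing circle has AB as diameter.
Centre = midpoint of AB = (-1.5, 0), r² = 181/4 = 45.25.
r = √(45.25) ≈ 6.727.

6.727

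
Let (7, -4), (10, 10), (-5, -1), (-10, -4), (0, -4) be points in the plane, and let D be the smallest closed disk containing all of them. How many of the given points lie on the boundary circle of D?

By Welzl's lemma the MEC is supported by two points (diametrically opposite) or three points (on a circumcircle).
The farthest pair is (10, 10)–(-10, -4) with squared distance 596. The circle on this segment as diameter has centre (0, 3) and r² = 596/4 = 149.
Check (7, -4): distance² to centre = 98 ≤ 149, so it lies inside.
All remaining points lie in this disk, and no smaller disk contains both endpoints, so this is the minimum enclosing circle.
The points at distance exactly r from the centre are (10, 10), (-10, -4) — 2 points.

2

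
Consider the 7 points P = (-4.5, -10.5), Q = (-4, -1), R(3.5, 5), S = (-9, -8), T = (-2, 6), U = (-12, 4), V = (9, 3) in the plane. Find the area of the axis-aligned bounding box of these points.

x ranges over [-12, 9], width 21.
y ranges over [-10.5, 6], height 16.5.
Area = 21 × 16.5 = 346.5.

346.5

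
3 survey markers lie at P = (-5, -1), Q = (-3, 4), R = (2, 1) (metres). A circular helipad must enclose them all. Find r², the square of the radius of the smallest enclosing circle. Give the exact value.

Side lengths²: PQ² = 29, PR² = 53, QR² = 34.
Since PR² = 53 < 34 + 29 = 63, the triangle is acute, so the smallest enclosing circle is the circumcircle.
Circumcentre = (-103/62, 35/62), r² = 26129/1922.

26129/1922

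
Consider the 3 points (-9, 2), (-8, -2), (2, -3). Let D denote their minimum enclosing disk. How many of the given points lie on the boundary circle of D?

2

Call the three points A, B, C in the order given.
Side lengths²: AB² = 17, AC² = 146, BC² = 101.
Since AC² = 146 ≥ 101 + 17 = 118, the angle opposite AC is not acute, so the smallest enclosing circle has AC as diameter.
Centre = midpoint of AC = (-3.5, -0.5), r² = 146/4 = 36.5.
The points at distance exactly r from the centre are (-9, 2), (2, -3) — 2 points.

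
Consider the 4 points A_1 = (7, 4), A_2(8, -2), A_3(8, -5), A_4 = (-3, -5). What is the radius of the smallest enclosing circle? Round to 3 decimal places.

The minimum enclosing circle is determined by three boundary points: A_1, A_3, A_4.
Their circumcentre is (2.5, -19/18) with r² = 7421/162.
The farthest remaining point A_2 is at distance² 5045/162 ≤ 7421/162.
r = √(7421/162) ≈ 6.768.

6.768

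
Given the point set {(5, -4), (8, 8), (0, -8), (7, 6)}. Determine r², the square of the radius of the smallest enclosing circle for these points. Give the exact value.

80

The minimum enclosing circle of a finite set is fixed by two of the points (as a diameter) or three (as a circumcircle).
The farthest pair is (8, 8)–(0, -8) with squared distance 320. The circle on this segment as diameter has centre (4, 0) and r² = 320/4 = 80.
Check (5, -4): distance² to centre = 17 ≤ 80, so it lies inside.
All remaining points lie in this disk, and no smaller disk contains both endpoints, so this is the minimum enclosing circle.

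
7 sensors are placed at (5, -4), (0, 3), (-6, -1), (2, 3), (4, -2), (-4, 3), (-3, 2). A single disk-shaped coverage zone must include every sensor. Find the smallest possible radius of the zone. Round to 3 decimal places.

By Welzl's lemma the MEC is supported by two points (diametrically opposite) or three points (on a circumcircle).
The minimum enclosing circle is determined by three boundary points: (5, -4), (-6, -1), (-4, 3).
Their circumcentre is (-0.2, -1.4) with r² = 33.8.
The farthest remaining point (2, 3) is at distance² 24.2 ≤ 33.8.
r = √(33.8) ≈ 5.814.

5.814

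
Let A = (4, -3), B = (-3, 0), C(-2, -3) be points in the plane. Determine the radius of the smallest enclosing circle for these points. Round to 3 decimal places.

3.808

Side lengths²: AB² = 58, AC² = 36, BC² = 10.
Since AB² = 58 ≥ 36 + 10 = 46, the angle opposite AB is not acute, so the smallest enclosing circle has AB as diameter.
Centre = midpoint of AB = (0.5, -1.5), r² = 58/4 = 14.5.
r = √(14.5) ≈ 3.808.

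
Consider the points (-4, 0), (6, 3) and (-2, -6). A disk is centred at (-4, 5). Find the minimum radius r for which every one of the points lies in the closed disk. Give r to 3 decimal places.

The required radius is the distance from (-4, 5) to the farthest point.
Squared distances: 25, 104, 125.
Maximum is 125, attained at (-2, -6).
r = √125 ≈ 11.180.

11.180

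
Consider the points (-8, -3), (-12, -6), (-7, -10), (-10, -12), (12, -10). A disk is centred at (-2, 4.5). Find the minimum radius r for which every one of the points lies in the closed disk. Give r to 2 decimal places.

The required radius is the distance from (-2, 4.5) to the farthest point.
Squared distances: 92.25, 210.25, 235.25, 336.25, 406.25.
Maximum is 406.25, attained at (12, -10).
r = √(406.25) ≈ 20.16.

20.16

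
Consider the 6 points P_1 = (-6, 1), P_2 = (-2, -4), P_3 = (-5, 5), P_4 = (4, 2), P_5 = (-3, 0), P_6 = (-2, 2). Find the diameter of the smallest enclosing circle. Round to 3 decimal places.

A smallest enclosing disk is always determined by at most three of the input points on its boundary.
The minimum enclosing circle is determined by three boundary points: P_2, P_3, P_4.
Their circumcentre is (-1.25, 1.25) with r² = 28.125.
The farthest remaining point P_1 is at distance² 22.625 ≤ 28.125.
Diameter = 2r = 2√(28.125) ≈ 10.607.

10.607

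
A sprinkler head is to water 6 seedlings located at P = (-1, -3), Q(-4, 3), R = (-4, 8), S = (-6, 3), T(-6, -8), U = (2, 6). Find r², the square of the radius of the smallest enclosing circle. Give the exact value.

The minimum enclosing circle is determined by three boundary points: R, T, U.
Their circumcentre is (-3.4, -0.2) with r² = 67.6.
The farthest remaining point S is at distance² 17 ≤ 67.6.

67.6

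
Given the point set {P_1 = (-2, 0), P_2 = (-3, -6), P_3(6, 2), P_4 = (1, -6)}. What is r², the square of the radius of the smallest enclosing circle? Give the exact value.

36.25

By Welzl's lemma the MEC is supported by two points (diametrically opposite) or three points (on a circumcircle).
The farthest pair is P_2–P_3 with squared distance 145. The circle on this segment as diameter has centre (1.5, -2) and r² = 145/4 = 36.25.
Check P_1: distance² to centre = 16.25 ≤ 36.25, so it lies inside.
All remaining points lie in this disk, and no smaller disk contains both endpoints, so this is the minimum enclosing circle.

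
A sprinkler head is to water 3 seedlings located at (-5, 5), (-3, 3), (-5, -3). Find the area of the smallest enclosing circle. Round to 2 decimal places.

Call the three points A, B, C in the order given.
Side lengths²: AB² = 8, AC² = 64, BC² = 40.
Since AC² = 64 ≥ 40 + 8 = 48, the angle opposite AC is not acute, so the smallest enclosing circle has AC as diameter.
Centre = midpoint of AC = (-5, 1), r² = 64/4 = 16.
Area = π·r² = π·16 ≈ 50.27.

50.27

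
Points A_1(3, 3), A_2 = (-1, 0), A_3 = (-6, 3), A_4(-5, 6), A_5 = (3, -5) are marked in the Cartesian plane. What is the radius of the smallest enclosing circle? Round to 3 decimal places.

6.801

The farthest pair is A_4–A_5 with squared distance 185. The circle on this segment as diameter has centre (-1, 0.5) and r² = 185/4 = 46.25.
Check A_1: distance² to centre = 22.25 ≤ 46.25, so it lies inside.
All remaining points lie in this disk, and no smaller disk contains both endpoints, so this is the minimum enclosing circle.
r = √(46.25) ≈ 6.801.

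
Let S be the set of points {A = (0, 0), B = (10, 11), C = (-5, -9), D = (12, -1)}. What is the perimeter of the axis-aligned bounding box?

74

Width = max x − min x = 12 − (-5) = 17.
Height = max y − min y = 11 − (-9) = 20.
Perimeter = 2(17 + 20) = 74.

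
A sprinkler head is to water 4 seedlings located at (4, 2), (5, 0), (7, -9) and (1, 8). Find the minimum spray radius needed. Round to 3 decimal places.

9.014

The minimum enclosing circle of a finite set is fixed by two of the points (as a diameter) or three (as a circumcircle).
The farthest pair is (7, -9)–(1, 8) with squared distance 325. The circle on this segment as diameter has centre (4, -0.5) and r² = 325/4 = 81.25.
Check (4, 2): distance² to centre = 6.25 ≤ 81.25, so it lies inside.
All remaining points lie in this disk, and no smaller disk contains both endpoints, so this is the minimum enclosing circle.
r = √(81.25) ≈ 9.014.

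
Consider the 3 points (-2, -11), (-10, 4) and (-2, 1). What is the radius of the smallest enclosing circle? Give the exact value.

Call the three points A, B, C in the order given.
Side lengths²: AB² = 289, AC² = 144, BC² = 73.
Since AB² = 289 ≥ 144 + 73 = 217, the angle opposite AB is not acute, so the smallest enclosing circle has AB as diameter.
Centre = midpoint of AB = (-6, -3.5), r² = 289/4 = 72.25.
r = √(72.25) = 8.5.

8.5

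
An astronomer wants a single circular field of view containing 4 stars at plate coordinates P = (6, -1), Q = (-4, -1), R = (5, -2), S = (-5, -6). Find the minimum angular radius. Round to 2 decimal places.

The farthest pair is P–S with squared distance 146. The circle on this segment as diameter has centre (0.5, -3.5) and r² = 146/4 = 36.5.
Check Q: distance² to centre = 26.5 ≤ 36.5, so it lies inside.
All remaining points lie in this disk, and no smaller disk contains both endpoints, so this is the minimum enclosing circle.
r = √(36.5) ≈ 6.04.

6.04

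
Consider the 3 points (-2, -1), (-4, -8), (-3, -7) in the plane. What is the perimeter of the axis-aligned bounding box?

18

Width = max x − min x = -2 − (-4) = 2.
Height = max y − min y = -1 − (-8) = 7.
Perimeter = 2(2 + 7) = 18.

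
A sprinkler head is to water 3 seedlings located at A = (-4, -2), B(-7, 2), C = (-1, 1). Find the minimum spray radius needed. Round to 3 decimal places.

Side lengths²: AB² = 25, AC² = 18, BC² = 37.
Since BC² = 37 < 25 + 18 = 43, the triangle is acute, so the smallest enclosing circle is the circumcircle.
Circumcentre = (-57/14, 15/14), r² = 925/98.
r = √(925/98) ≈ 3.072.

3.072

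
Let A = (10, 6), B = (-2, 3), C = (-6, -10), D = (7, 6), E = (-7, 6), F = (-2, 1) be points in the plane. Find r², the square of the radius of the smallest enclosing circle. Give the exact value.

128.5

By Welzl's lemma the MEC is supported by two points (diametrically opposite) or three points (on a circumcircle).
The minimum enclosing circle is determined by three boundary points: A, C, E.
Their circumcentre is (1.5, -1.5) with r² = 128.5.
The farthest remaining point D is at distance² 86.5 ≤ 128.5.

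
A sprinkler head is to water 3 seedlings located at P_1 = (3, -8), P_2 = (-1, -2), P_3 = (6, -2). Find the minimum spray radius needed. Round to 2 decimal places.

4.03

Side lengths²: P_1P_2² = 52, P_1P_3² = 45, P_2P_3² = 49.
Since P_1P_2² = 52 < 49 + 45 = 94, the triangle is acute, so the smallest enclosing circle is the circumcircle.
Circumcentre = (2.5, -4), r² = 16.25.
r = √(16.25) ≈ 4.03.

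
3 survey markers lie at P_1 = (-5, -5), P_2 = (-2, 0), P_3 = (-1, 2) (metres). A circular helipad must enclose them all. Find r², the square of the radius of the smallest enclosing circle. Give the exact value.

Side lengths²: P_1P_2² = 34, P_1P_3² = 65, P_2P_3² = 5.
Since P_1P_3² = 65 ≥ 34 + 5 = 39, the angle opposite P_1P_3 is not acute, so the smallest enclosing circle has P_1P_3 as diameter.
Centre = midpoint of P_1P_3 = (-3, -1.5), r² = 65/4 = 16.25.

16.25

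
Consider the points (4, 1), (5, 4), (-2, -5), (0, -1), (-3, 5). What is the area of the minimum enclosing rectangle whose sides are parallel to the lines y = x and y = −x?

88

In coordinates u = x + y, v = x − y the rectangle is axis-aligned; the map (x,y)→(u,v) scales areas by 2.
u-values: 5, 9, -7, -1, 2; range = 9 − (-7) = 16.
v-values: 3, 1, 3, 1, -8; range = 3 − (-8) = 11.
Area = (16 × 11) / 2 = 88.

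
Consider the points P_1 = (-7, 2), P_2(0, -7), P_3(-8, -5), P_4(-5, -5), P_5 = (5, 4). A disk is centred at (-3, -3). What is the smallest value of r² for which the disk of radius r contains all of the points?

113

The required radius is the distance from (-3, -3) to the farthest point.
Squared distances: 41, 25, 29, 8, 113.
Maximum is 113, attained at P_5.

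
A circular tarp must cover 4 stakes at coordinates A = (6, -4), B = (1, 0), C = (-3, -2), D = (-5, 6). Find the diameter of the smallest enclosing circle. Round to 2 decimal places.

The farthest pair is A–D with squared distance 221. The circle on this segment as diameter has centre (0.5, 1) and r² = 221/4 = 55.25.
Check B: distance² to centre = 1.25 ≤ 55.25, so it lies inside.
All remaining points lie in this disk, and no smaller disk contains both endpoints, so this is the minimum enclosing circle.
Diameter = 2r = 2√(55.25) ≈ 14.87.

14.87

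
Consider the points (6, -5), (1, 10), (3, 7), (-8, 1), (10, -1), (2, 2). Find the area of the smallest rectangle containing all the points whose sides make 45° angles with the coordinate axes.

In coordinates u = x + y, v = x − y the rectangle is axis-aligned; the map (x,y)→(u,v) scales areas by 2.
u-values: 1, 11, 10, -7, 9, 4; range = 11 − (-7) = 18.
v-values: 11, -9, -4, -9, 11, 0; range = 11 − (-9) = 20.
Area = (18 × 20) / 2 = 180.

180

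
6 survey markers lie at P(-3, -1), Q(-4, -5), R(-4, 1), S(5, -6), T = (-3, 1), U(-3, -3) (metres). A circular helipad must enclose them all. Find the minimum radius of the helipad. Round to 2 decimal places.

The minimum enclosing circle of a finite set is fixed by two of the points (as a diameter) or three (as a circumcircle).
The farthest pair is R–S with squared distance 130. The circle on this segment as diameter has centre (0.5, -2.5) and r² = 130/4 = 32.5.
Check P: distance² to centre = 14.5 ≤ 32.5, so it lies inside.
All remaining points lie in this disk, and no smaller disk contains both endpoints, so this is the minimum enclosing circle.
r = √(32.5) ≈ 5.70.

5.70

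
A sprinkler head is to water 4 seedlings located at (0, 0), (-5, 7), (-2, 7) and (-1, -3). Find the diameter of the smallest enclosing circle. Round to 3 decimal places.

A smallest enclosing disk is always determined by at most three of the input points on its boundary.
The farthest pair is (-5, 7)–(-1, -3) with squared distance 116. The circle on this segment as diameter has centre (-3, 2) and r² = 116/4 = 29.
Check (0, 0): distance² to centre = 13 ≤ 29, so it lies inside.
All remaining points lie in this disk, and no smaller disk contains both endpoints, so this is the minimum enclosing circle.
Diameter = 2r = 2√29 ≈ 10.770.

10.770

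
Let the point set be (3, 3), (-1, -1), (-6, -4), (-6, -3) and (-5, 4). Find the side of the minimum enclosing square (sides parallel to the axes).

The bounding box has width 9 and height 8.
An axis-aligned square enclosing the set must have side ≥ max(width, height).
So the minimum side is max(9, 8) = 9.

9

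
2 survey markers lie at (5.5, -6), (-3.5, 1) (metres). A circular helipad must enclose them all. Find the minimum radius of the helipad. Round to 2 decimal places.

5.70

The smallest circle enclosing two points has them as diameter endpoints.
Centre = midpoint = (1, -2.5); r² = |(5.5, -6)−(-3.5, 1)|²/4 = 130/4 = 32.5.
r = √(32.5) ≈ 5.70.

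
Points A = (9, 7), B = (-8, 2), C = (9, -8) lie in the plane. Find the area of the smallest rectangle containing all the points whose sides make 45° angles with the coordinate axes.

In coordinates u = x + y, v = x − y the rectangle is axis-aligned; the map (x,y)→(u,v) scales areas by 2.
u-values: 16, -6, 1; range = 16 − (-6) = 22.
v-values: 2, -10, 17; range = 17 − (-10) = 27.
Area = (22 × 27) / 2 = 297.

297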